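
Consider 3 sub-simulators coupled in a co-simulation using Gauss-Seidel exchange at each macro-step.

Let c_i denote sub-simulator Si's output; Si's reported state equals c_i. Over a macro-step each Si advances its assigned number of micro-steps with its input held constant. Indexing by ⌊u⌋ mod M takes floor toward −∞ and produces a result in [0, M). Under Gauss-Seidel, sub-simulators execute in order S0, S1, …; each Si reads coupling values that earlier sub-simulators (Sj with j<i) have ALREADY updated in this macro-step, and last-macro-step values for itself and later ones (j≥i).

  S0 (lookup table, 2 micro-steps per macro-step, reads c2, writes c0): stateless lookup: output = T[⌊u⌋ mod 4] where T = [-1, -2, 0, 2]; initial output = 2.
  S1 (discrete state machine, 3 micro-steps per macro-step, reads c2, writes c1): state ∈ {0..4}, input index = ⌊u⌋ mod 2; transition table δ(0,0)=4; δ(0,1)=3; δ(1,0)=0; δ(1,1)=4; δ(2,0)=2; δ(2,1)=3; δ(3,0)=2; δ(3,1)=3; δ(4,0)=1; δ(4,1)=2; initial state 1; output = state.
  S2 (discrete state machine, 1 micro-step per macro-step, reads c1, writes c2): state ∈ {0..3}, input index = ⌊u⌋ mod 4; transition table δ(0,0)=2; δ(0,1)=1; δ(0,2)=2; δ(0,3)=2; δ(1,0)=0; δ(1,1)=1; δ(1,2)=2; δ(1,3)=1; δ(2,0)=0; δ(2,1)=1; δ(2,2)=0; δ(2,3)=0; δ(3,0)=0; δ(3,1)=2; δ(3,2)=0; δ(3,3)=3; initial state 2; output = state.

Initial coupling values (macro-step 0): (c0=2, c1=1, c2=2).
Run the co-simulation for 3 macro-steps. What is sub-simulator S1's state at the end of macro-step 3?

S1 state at macro-step 3 = 3

macro 1: S0 reads c2=2 → after 2×micro: 0; S1 reads c2=2 → after 3×micro: 1; S2 reads c1=1 → after 1×micro: 1 ⇒ (c0=0, c1=1, c2=1)
macro 2: S0 reads c2=1 → after 2×micro: -2; S1 reads c2=1 → after 3×micro: 3; S2 reads c1=3 → after 1×micro: 1 ⇒ (c0=-2, c1=3, c2=1)
macro 3: S0 reads c2=1 → after 2×micro: -2; S1 reads c2=1 → after 3×micro: 3; S2 reads c1=3 → after 1×micro: 1 ⇒ (c0=-2, c1=3, c2=1)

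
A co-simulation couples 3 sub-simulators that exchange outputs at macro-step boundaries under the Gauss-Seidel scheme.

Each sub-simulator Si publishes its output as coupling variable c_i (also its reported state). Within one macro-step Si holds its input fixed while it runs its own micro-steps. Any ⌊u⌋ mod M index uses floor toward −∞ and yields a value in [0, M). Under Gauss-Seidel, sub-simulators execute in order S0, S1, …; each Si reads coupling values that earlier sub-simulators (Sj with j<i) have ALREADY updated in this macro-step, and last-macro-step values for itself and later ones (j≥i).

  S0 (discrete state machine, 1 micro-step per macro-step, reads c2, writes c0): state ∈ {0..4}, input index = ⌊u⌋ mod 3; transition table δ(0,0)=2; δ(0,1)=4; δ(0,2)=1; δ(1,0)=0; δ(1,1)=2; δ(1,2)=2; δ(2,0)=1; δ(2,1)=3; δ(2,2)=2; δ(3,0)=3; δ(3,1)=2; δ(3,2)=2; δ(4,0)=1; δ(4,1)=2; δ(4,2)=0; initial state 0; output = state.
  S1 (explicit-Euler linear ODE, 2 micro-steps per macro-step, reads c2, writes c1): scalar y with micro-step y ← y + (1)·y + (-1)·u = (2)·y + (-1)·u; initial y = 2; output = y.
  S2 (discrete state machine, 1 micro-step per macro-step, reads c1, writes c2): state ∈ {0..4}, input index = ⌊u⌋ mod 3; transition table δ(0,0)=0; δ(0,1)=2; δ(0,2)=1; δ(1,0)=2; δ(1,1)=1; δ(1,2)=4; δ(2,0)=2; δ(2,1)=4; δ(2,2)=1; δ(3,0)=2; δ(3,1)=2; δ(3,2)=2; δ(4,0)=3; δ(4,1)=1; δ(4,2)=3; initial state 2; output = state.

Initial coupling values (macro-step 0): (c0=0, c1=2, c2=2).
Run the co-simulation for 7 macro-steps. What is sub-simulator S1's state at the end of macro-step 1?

macro 1: S0 reads c2=2 → after 1×micro: 1; S1 reads c2=2 → after 2×micro: 2; S2 reads c1=2 → after 1×micro: 1 ⇒ (c0=1, c1=2, c2=1)
macro 2: S0 reads c2=1 → after 1×micro: 2; S1 reads c2=1 → after 2×micro: 5; S2 reads c1=5 → after 1×micro: 4 ⇒ (c0=2, c1=5, c2=4)
macro 3: S0 reads c2=4 → after 1×micro: 3; S1 reads c2=4 → after 2×micro: 8; S2 reads c1=8 → after 1×micro: 3 ⇒ (c0=3, c1=8, c2=3)
macro 4: S0 reads c2=3 → after 1×micro: 3; S1 reads c2=3 → after 2×micro: 23; S2 reads c1=23 → after 1×micro: 2 ⇒ (c0=3, c1=23, c2=2)
macro 5: S0 reads c2=2 → after 1×micro: 2; S1 reads c2=2 → after 2×micro: 86; S2 reads c1=86 → after 1×micro: 1 ⇒ (c0=2, c1=86, c2=1)
macro 6: S0 reads c2=1 → after 1×micro: 3; S1 reads c2=1 → after 2×micro: 341; S2 reads c1=341 → after 1×micro: 4 ⇒ (c0=3, c1=341, c2=4)
macro 7: S0 reads c2=4 → after 1×micro: 2; S1 reads c2=4 → after 2×micro: 1352; S2 reads c1=1352 → after 1×micro: 3 ⇒ (c0=2, c1=1352, c2=3)

S1 state at macro-step 1 = 2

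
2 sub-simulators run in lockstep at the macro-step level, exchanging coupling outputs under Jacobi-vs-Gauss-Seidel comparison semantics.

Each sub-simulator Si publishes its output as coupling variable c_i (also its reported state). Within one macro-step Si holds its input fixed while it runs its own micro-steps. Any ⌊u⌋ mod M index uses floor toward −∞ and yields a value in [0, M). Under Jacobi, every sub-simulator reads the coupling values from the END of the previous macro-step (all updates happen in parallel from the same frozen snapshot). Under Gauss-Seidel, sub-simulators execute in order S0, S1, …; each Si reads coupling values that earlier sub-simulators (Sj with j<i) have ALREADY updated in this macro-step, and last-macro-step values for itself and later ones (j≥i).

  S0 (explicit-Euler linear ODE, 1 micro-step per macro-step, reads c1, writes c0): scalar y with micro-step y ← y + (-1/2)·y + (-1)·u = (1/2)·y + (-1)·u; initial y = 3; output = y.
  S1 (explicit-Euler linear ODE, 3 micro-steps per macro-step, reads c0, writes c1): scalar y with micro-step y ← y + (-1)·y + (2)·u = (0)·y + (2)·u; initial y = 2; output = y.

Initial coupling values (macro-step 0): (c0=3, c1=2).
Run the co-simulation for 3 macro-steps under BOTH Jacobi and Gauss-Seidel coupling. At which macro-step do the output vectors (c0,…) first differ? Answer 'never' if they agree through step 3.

first divergence at macro-step: 1

[Jacobi] macro 1: S0 reads c1=2 → after 1×micro: -1/2; S1 reads c0=3 → after 3×micro: 6 ⇒ (c0=-1/2, c1=6)
[Jacobi] macro 2: S0 reads c1=6 → after 1×micro: -25/4; S1 reads c0=-1/2 → after 3×micro: -1 ⇒ (c0=-25/4, c1=-1)
[Jacobi] macro 3: S0 reads c1=-1 → after 1×micro: -17/8; S1 reads c0=-25/4 → after 3×micro: -25/2 ⇒ (c0=-17/8, c1=-25/2)
[Gauss-Seidel] macro 1: S0 reads c1=2 → after 1×micro: -1/2; S1 reads c0=-1/2 → after 3×micro: -1 ⇒ (c0=-1/2, c1=-1)
[Gauss-Seidel] macro 2: S0 reads c1=-1 → after 1×micro: 3/4; S1 reads c0=3/4 → after 3×micro: 3/2 ⇒ (c0=3/4, c1=3/2)
[Gauss-Seidel] macro 3: S0 reads c1=3/2 → after 1×micro: -9/8; S1 reads c0=-9/8 → after 3×micro: -9/4 ⇒ (c0=-9/8, c1=-9/4)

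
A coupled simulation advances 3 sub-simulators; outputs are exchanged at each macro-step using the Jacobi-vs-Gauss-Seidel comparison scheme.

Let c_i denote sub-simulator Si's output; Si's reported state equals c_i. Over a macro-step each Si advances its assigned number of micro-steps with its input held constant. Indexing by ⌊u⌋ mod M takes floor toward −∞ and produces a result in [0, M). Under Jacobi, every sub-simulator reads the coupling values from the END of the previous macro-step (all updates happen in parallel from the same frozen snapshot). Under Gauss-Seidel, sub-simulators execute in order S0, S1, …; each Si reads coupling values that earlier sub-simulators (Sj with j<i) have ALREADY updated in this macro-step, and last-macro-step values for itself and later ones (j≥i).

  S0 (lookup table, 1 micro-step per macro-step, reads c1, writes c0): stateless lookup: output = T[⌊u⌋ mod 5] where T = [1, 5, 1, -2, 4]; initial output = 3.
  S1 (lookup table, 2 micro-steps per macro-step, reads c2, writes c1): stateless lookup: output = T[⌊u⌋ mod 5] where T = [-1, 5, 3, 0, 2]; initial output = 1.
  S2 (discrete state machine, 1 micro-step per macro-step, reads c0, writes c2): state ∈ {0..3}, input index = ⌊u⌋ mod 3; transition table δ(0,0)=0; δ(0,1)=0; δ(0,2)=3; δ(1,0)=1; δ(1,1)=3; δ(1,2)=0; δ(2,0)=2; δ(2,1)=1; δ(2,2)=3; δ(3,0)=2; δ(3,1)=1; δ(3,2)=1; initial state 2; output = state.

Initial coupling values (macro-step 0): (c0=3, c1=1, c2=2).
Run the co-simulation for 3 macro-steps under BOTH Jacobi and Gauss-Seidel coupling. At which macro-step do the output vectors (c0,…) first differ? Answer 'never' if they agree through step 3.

[Jacobi] macro 1: S0 reads c1=1 → after 1×micro: 5; S1 reads c2=2 → after 2×micro: 3; S2 reads c0=3 → after 1×micro: 2 ⇒ (c0=5, c1=3, c2=2)
[Jacobi] macro 2: S0 reads c1=3 → after 1×micro: -2; S1 reads c2=2 → after 2×micro: 3; S2 reads c0=5 → after 1×micro: 3 ⇒ (c0=-2, c1=3, c2=3)
[Jacobi] macro 3: S0 reads c1=3 → after 1×micro: -2; S1 reads c2=3 → after 2×micro: 0; S2 reads c0=-2 → after 1×micro: 1 ⇒ (c0=-2, c1=0, c2=1)
[Gauss-Seidel] macro 1: S0 reads c1=1 → after 1×micro: 5; S1 reads c2=2 → after 2×micro: 3; S2 reads c0=5 → after 1×micro: 3 ⇒ (c0=5, c1=3, c2=3)
[Gauss-Seidel] macro 2: S0 reads c1=3 → after 1×micro: -2; S1 reads c2=3 → after 2×micro: 0; S2 reads c0=-2 → after 1×micro: 1 ⇒ (c0=-2, c1=0, c2=1)
[Gauss-Seidel] macro 3: S0 reads c1=0 → after 1×micro: 1; S1 reads c2=1 → after 2×micro: 5; S2 reads c0=1 → after 1×micro: 3 ⇒ (c0=1, c1=5, c2=3)

first divergence at macro-step: 1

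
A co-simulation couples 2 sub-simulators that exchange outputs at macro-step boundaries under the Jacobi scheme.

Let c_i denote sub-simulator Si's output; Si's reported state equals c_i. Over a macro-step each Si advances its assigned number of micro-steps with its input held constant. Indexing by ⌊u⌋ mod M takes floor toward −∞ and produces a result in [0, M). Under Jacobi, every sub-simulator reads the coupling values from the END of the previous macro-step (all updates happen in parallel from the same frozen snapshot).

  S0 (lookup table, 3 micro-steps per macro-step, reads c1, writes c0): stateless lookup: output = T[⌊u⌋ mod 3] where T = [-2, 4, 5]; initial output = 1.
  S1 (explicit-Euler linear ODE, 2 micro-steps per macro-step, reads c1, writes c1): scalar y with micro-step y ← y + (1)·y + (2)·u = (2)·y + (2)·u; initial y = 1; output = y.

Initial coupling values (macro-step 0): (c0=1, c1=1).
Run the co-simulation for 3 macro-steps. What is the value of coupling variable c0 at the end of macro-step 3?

macro 1: S0 reads c1=1 → after 3×micro: 4; S1 reads c1=1 → after 2×micro: 10 ⇒ (c0=4, c1=10)
macro 2: S0 reads c1=10 → after 3×micro: 4; S1 reads c1=10 → after 2×micro: 100 ⇒ (c0=4, c1=100)
macro 3: S0 reads c1=100 → after 3×micro: 4; S1 reads c1=100 → after 2×micro: 1000 ⇒ (c0=4, c1=1000)

c0 at macro-step 3 = 4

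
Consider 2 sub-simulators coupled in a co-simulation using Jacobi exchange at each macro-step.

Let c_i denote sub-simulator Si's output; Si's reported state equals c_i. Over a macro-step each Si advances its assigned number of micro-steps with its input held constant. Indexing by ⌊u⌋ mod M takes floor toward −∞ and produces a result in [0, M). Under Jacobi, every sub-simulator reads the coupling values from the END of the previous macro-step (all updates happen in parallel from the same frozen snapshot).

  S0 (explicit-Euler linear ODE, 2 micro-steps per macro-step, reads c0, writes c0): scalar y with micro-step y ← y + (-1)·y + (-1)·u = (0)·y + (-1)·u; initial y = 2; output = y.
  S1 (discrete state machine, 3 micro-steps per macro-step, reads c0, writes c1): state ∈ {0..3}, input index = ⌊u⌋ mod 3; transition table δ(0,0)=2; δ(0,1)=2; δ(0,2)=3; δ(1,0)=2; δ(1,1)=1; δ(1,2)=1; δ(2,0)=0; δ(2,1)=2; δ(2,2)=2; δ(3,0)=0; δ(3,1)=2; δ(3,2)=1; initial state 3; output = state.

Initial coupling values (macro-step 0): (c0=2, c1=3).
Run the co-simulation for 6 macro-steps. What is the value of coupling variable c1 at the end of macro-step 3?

macro 1: S0 reads c0=2 → after 2×micro: -2; S1 reads c0=2 → after 3×micro: 1 ⇒ (c0=-2, c1=1)
macro 2: S0 reads c0=-2 → after 2×micro: 2; S1 reads c0=-2 → after 3×micro: 1 ⇒ (c0=2, c1=1)
macro 3: S0 reads c0=2 → after 2×micro: -2; S1 reads c0=2 → after 3×micro: 1 ⇒ (c0=-2, c1=1)
macro 4: S0 reads c0=-2 → after 2×micro: 2; S1 reads c0=-2 → after 3×micro: 1 ⇒ (c0=2, c1=1)
macro 5: S0 reads c0=2 → after 2×micro: -2; S1 reads c0=2 → after 3×micro: 1 ⇒ (c0=-2, c1=1)
macro 6: S0 reads c0=-2 → after 2×micro: 2; S1 reads c0=-2 → after 3×micro: 1 ⇒ (c0=2, c1=1)

c1 at macro-step 3 = 1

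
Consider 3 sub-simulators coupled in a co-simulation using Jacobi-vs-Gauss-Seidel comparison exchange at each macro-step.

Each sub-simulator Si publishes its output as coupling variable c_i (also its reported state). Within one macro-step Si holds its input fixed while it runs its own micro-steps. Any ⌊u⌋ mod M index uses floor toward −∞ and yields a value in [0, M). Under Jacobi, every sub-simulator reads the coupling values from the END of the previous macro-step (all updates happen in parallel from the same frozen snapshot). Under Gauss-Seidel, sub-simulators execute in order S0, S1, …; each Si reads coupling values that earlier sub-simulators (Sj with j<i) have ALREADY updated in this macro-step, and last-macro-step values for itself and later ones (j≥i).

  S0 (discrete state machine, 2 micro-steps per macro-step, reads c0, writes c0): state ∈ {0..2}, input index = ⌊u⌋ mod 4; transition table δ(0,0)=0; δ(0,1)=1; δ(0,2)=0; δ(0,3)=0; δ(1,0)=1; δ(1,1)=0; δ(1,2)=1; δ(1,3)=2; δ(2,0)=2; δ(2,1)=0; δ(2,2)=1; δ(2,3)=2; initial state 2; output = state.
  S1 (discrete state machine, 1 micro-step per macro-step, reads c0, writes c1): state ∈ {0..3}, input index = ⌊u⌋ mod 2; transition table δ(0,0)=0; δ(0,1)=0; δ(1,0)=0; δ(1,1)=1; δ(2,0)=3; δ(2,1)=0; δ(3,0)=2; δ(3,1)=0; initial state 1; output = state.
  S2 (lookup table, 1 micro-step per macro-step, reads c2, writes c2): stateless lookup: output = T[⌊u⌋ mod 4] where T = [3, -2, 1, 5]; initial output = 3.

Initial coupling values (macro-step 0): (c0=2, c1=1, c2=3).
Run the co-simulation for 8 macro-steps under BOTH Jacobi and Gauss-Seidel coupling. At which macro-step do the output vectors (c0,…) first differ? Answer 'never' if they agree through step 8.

[Jacobi] macro 1: S0 reads c0=2 → after 2×micro: 1; S1 reads c0=2 → after 1×micro: 0; S2 reads c2=3 → after 1×micro: 5 ⇒ (c0=1, c1=0, c2=5)
[Jacobi] macro 2: S0 reads c0=1 → after 2×micro: 1; S1 reads c0=1 → after 1×micro: 0; S2 reads c2=5 → after 1×micro: -2 ⇒ (c0=1, c1=0, c2=-2)
[Jacobi] macro 3: S0 reads c0=1 → after 2×micro: 1; S1 reads c0=1 → after 1×micro: 0; S2 reads c2=-2 → after 1×micro: 1 ⇒ (c0=1, c1=0, c2=1)
[Jacobi] macro 4: S0 reads c0=1 → after 2×micro: 1; S1 reads c0=1 → after 1×micro: 0; S2 reads c2=1 → after 1×micro: -2 ⇒ (c0=1, c1=0, c2=-2)
[Jacobi] macro 5: S0 reads c0=1 → after 2×micro: 1; S1 reads c0=1 → after 1×micro: 0; S2 reads c2=-2 → after 1×micro: 1 ⇒ (c0=1, c1=0, c2=1)
[Jacobi] macro 6: S0 reads c0=1 → after 2×micro: 1; S1 reads c0=1 → after 1×micro: 0; S2 reads c2=1 → after 1×micro: -2 ⇒ (c0=1, c1=0, c2=-2)
[Jacobi] macro 7: S0 reads c0=1 → after 2×micro: 1; S1 reads c0=1 → after 1×micro: 0; S2 reads c2=-2 → after 1×micro: 1 ⇒ (c0=1, c1=0, c2=1)
[Jacobi] macro 8: S0 reads c0=1 → after 2×micro: 1; S1 reads c0=1 → after 1×micro: 0; S2 reads c2=1 → after 1×micro: -2 ⇒ (c0=1, c1=0, c2=-2)
[Gauss-Seidel] macro 1: S0 reads c0=2 → after 2×micro: 1; S1 reads c0=1 → after 1×micro: 1; S2 reads c2=3 → after 1×micro: 5 ⇒ (c0=1, c1=1, c2=5)
[Gauss-Seidel] macro 2: S0 reads c0=1 → after 2×micro: 1; S1 reads c0=1 → after 1×micro: 1; S2 reads c2=5 → after 1×micro: -2 ⇒ (c0=1, c1=1, c2=-2)
[Gauss-Seidel] macro 3: S0 reads c0=1 → after 2×micro: 1; S1 reads c0=1 → after 1×micro: 1; S2 reads c2=-2 → after 1×micro: 1 ⇒ (c0=1, c1=1, c2=1)
[Gauss-Seidel] macro 4: S0 reads c0=1 → after 2×micro: 1; S1 reads c0=1 → after 1×micro: 1; S2 reads c2=1 → after 1×micro: -2 ⇒ (c0=1, c1=1, c2=-2)
[Gauss-Seidel] macro 5: S0 reads c0=1 → after 2×micro: 1; S1 reads c0=1 → after 1×micro: 1; S2 reads c2=-2 → after 1×micro: 1 ⇒ (c0=1, c1=1, c2=1)
[Gauss-Seidel] macro 6: S0 reads c0=1 → after 2×micro: 1; S1 reads c0=1 → after 1×micro: 1; S2 reads c2=1 → after 1×micro: -2 ⇒ (c0=1, c1=1, c2=-2)
[Gauss-Seidel] macro 7: S0 reads c0=1 → after 2×micro: 1; S1 reads c0=1 → after 1×micro: 1; S2 reads c2=-2 → after 1×micro: 1 ⇒ (c0=1, c1=1, c2=1)
[Gauss-Seidel] macro 8: S0 reads c0=1 → after 2×micro: 1; S1 reads c0=1 → after 1×micro: 1; S2 reads c2=1 → after 1×micro: -2 ⇒ (c0=1, c1=1, c2=-2)

first divergence at macro-step: 1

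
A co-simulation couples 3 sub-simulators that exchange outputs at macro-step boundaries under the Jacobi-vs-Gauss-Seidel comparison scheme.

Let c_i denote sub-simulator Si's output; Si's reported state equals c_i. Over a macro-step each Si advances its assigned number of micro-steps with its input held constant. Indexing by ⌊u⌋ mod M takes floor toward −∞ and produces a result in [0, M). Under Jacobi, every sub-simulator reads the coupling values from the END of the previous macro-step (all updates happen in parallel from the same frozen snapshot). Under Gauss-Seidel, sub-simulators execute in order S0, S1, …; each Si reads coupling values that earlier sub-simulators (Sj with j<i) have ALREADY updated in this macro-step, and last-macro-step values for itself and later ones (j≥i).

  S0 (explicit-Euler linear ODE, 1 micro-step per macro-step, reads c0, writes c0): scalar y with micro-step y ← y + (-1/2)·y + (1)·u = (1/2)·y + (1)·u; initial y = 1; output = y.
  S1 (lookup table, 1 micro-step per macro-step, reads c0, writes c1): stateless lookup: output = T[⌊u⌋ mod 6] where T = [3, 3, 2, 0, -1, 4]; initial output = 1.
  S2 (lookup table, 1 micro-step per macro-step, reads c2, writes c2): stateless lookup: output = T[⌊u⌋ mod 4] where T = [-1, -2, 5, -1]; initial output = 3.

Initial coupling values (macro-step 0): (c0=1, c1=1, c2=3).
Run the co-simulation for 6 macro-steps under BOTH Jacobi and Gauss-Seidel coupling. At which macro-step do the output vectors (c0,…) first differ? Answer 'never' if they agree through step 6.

first divergence at macro-step: 2

[Jacobi] macro 1: S0 reads c0=1 → after 1×micro: 3/2; S1 reads c0=1 → after 1×micro: 3; S2 reads c2=3 → after 1×micro: -1 ⇒ (c0=3/2, c1=3, c2=-1)
[Jacobi] macro 2: S0 reads c0=3/2 → after 1×micro: 9/4; S1 reads c0=3/2 → after 1×micro: 3; S2 reads c2=-1 → after 1×micro: -1 ⇒ (c0=9/4, c1=3, c2=-1)
[Jacobi] macro 3: S0 reads c0=9/4 → after 1×micro: 27/8; S1 reads c0=9/4 → after 1×micro: 2; S2 reads c2=-1 → after 1×micro: -1 ⇒ (c0=27/8, c1=2, c2=-1)
[Jacobi] macro 4: S0 reads c0=27/8 → after 1×micro: 81/16; S1 reads c0=27/8 → after 1×micro: 0; S2 reads c2=-1 → after 1×micro: -1 ⇒ (c0=81/16, c1=0, c2=-1)
[Jacobi] macro 5: S0 reads c0=81/16 → after 1×micro: 243/32; S1 reads c0=81/16 → after 1×micro: 4; S2 reads c2=-1 → after 1×micro: -1 ⇒ (c0=243/32, c1=4, c2=-1)
[Jacobi] macro 6: S0 reads c0=243/32 → after 1×micro: 729/64; S1 reads c0=243/32 → after 1×micro: 3; S2 reads c2=-1 → after 1×micro: -1 ⇒ (c0=729/64, c1=3, c2=-1)
[Gauss-Seidel] macro 1: S0 reads c0=1 → after 1×micro: 3/2; S1 reads c0=3/2 → after 1×micro: 3; S2 reads c2=3 → after 1×micro: -1 ⇒ (c0=3/2, c1=3, c2=-1)
[Gauss-Seidel] macro 2: S0 reads c0=3/2 → after 1×micro: 9/4; S1 reads c0=9/4 → after 1×micro: 2; S2 reads c2=-1 → after 1×micro: -1 ⇒ (c0=9/4, c1=2, c2=-1)
[Gauss-Seidel] macro 3: S0 reads c0=9/4 → after 1×micro: 27/8; S1 reads c0=27/8 → after 1×micro: 0; S2 reads c2=-1 → after 1×micro: -1 ⇒ (c0=27/8, c1=0, c2=-1)
[Gauss-Seidel] macro 4: S0 reads c0=27/8 → after 1×micro: 81/16; S1 reads c0=81/16 → after 1×micro: 4; S2 reads c2=-1 → after 1×micro: -1 ⇒ (c0=81/16, c1=4, c2=-1)
[Gauss-Seidel] macro 5: S0 reads c0=81/16 → after 1×micro: 243/32; S1 reads c0=243/32 → after 1×micro: 3; S2 reads c2=-1 → after 1×micro: -1 ⇒ (c0=243/32, c1=3, c2=-1)
[Gauss-Seidel] macro 6: S0 reads c0=243/32 → after 1×micro: 729/64; S1 reads c0=729/64 → after 1×micro: 4; S2 reads c2=-1 → after 1×micro: -1 ⇒ (c0=729/64, c1=4, c2=-1)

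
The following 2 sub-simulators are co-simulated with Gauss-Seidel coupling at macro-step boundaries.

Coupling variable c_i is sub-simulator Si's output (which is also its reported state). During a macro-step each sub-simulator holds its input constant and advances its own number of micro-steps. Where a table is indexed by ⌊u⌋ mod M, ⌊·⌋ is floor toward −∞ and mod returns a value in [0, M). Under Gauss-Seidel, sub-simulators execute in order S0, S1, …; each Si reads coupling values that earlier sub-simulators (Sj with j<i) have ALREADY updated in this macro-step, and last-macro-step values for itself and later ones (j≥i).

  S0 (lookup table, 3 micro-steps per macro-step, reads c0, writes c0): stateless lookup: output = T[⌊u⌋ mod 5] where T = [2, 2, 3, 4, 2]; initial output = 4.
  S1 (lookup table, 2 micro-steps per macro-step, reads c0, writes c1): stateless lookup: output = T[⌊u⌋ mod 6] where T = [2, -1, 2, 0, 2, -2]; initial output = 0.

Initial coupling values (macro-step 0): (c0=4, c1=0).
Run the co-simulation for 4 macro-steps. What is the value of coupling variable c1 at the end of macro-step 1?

c1 at macro-step 1 = 2

macro 1: S0 reads c0=4 → after 3×micro: 2; S1 reads c0=2 → after 2×micro: 2 ⇒ (c0=2, c1=2)
macro 2: S0 reads c0=2 → after 3×micro: 3; S1 reads c0=3 → after 2×micro: 0 ⇒ (c0=3, c1=0)
macro 3: S0 reads c0=3 → after 3×micro: 4; S1 reads c0=4 → after 2×micro: 2 ⇒ (c0=4, c1=2)
macro 4: S0 reads c0=4 → after 3×micro: 2; S1 reads c0=2 → after 2×micro: 2 ⇒ (c0=2, c1=2)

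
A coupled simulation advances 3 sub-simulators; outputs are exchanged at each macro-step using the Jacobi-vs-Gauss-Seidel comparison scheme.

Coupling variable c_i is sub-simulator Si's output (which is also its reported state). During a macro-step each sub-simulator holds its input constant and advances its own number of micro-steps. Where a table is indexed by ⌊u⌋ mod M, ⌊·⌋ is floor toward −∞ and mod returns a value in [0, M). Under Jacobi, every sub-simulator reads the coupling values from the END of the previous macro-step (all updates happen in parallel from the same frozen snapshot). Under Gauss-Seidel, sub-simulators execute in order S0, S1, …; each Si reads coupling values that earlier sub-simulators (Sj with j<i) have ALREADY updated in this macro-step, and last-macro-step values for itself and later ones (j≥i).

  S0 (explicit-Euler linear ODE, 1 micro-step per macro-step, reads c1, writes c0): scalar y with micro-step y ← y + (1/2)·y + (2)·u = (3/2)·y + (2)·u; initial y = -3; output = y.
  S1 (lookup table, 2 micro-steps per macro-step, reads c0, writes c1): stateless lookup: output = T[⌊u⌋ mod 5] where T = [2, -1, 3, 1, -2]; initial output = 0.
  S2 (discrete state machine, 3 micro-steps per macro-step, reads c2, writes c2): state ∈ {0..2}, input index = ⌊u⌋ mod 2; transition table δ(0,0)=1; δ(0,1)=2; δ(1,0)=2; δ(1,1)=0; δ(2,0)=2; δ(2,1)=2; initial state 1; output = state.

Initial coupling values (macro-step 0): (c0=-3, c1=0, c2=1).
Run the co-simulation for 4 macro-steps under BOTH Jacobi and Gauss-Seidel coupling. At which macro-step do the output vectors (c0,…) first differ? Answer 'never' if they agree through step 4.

[Jacobi] macro 1: S0 reads c1=0 → after 1×micro: -9/2; S1 reads c0=-3 → after 2×micro: 3; S2 reads c2=1 → after 3×micro: 2 ⇒ (c0=-9/2, c1=3, c2=2)
[Jacobi] macro 2: S0 reads c1=3 → after 1×micro: -3/4; S1 reads c0=-9/2 → after 2×micro: 2; S2 reads c2=2 → after 3×micro: 2 ⇒ (c0=-3/4, c1=2, c2=2)
[Jacobi] macro 3: S0 reads c1=2 → after 1×micro: 23/8; S1 reads c0=-3/4 → after 2×micro: -2; S2 reads c2=2 → after 3×micro: 2 ⇒ (c0=23/8, c1=-2, c2=2)
[Jacobi] macro 4: S0 reads c1=-2 → after 1×micro: 5/16; S1 reads c0=23/8 → after 2×micro: 3; S2 reads c2=2 → after 3×micro: 2 ⇒ (c0=5/16, c1=3, c2=2)
[Gauss-Seidel] macro 1: S0 reads c1=0 → after 1×micro: -9/2; S1 reads c0=-9/2 → after 2×micro: 2; S2 reads c2=1 → after 3×micro: 2 ⇒ (c0=-9/2, c1=2, c2=2)
[Gauss-Seidel] macro 2: S0 reads c1=2 → after 1×micro: -11/4; S1 reads c0=-11/4 → after 2×micro: 3; S2 reads c2=2 → after 3×micro: 2 ⇒ (c0=-11/4, c1=3, c2=2)
[Gauss-Seidel] macro 3: S0 reads c1=3 → after 1×micro: 15/8; S1 reads c0=15/8 → after 2×micro: -1; S2 reads c2=2 → after 3×micro: 2 ⇒ (c0=15/8, c1=-1, c2=2)
[Gauss-Seidel] macro 4: S0 reads c1=-1 → after 1×micro: 13/16; S1 reads c0=13/16 → after 2×micro: 2; S2 reads c2=2 → after 3×micro: 2 ⇒ (c0=13/16, c1=2, c2=2)

first divergence at macro-step: 1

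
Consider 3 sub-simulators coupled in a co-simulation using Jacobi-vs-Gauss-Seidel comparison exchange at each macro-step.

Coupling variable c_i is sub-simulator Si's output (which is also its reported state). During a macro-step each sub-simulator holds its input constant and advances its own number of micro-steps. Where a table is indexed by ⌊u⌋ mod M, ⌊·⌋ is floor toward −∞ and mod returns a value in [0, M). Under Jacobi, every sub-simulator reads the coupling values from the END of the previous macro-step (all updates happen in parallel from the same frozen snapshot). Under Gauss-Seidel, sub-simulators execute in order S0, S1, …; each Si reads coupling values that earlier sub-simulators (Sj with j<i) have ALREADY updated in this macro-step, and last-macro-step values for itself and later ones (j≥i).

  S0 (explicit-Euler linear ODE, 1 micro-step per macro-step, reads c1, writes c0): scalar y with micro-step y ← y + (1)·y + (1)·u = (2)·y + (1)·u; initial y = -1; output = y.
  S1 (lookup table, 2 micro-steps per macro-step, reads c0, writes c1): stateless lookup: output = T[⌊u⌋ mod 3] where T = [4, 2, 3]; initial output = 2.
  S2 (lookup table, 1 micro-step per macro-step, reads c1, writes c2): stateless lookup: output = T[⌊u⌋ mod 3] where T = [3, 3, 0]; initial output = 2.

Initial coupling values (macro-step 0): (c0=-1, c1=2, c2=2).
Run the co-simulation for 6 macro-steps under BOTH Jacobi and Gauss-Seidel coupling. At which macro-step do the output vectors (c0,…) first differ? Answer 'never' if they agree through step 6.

[Jacobi] macro 1: S0 reads c1=2 → after 1×micro: 0; S1 reads c0=-1 → after 2×micro: 3; S2 reads c1=2 → after 1×micro: 0 ⇒ (c0=0, c1=3, c2=0)
[Jacobi] macro 2: S0 reads c1=3 → after 1×micro: 3; S1 reads c0=0 → after 2×micro: 4; S2 reads c1=3 → after 1×micro: 3 ⇒ (c0=3, c1=4, c2=3)
[Jacobi] macro 3: S0 reads c1=4 → after 1×micro: 10; S1 reads c0=3 → after 2×micro: 4; S2 reads c1=4 → after 1×micro: 3 ⇒ (c0=10, c1=4, c2=3)
[Jacobi] macro 4: S0 reads c1=4 → after 1×micro: 24; S1 reads c0=10 → after 2×micro: 2; S2 reads c1=4 → after 1×micro: 3 ⇒ (c0=24, c1=2, c2=3)
[Jacobi] macro 5: S0 reads c1=2 → after 1×micro: 50; S1 reads c0=24 → after 2×micro: 4; S2 reads c1=2 → after 1×micro: 0 ⇒ (c0=50, c1=4, c2=0)
[Jacobi] macro 6: S0 reads c1=4 → after 1×micro: 104; S1 reads c0=50 → after 2×micro: 3; S2 reads c1=4 → after 1×micro: 3 ⇒ (c0=104, c1=3, c2=3)
[Gauss-Seidel] macro 1: S0 reads c1=2 → after 1×micro: 0; S1 reads c0=0 → after 2×micro: 4; S2 reads c1=4 → after 1×micro: 3 ⇒ (c0=0, c1=4, c2=3)
[Gauss-Seidel] macro 2: S0 reads c1=4 → after 1×micro: 4; S1 reads c0=4 → after 2×micro: 2; S2 reads c1=2 → after 1×micro: 0 ⇒ (c0=4, c1=2, c2=0)
[Gauss-Seidel] macro 3: S0 reads c1=2 → after 1×micro: 10; S1 reads c0=10 → after 2×micro: 2; S2 reads c1=2 → after 1×micro: 0 ⇒ (c0=10, c1=2, c2=0)
[Gauss-Seidel] macro 4: S0 reads c1=2 → after 1×micro: 22; S1 reads c0=22 → after 2×micro: 2; S2 reads c1=2 → after 1×micro: 0 ⇒ (c0=22, c1=2, c2=0)
[Gauss-Seidel] macro 5: S0 reads c1=2 → after 1×micro: 46; S1 reads c0=46 → after 2×micro: 2; S2 reads c1=2 → after 1×micro: 0 ⇒ (c0=46, c1=2, c2=0)
[Gauss-Seidel] macro 6: S0 reads c1=2 → after 1×micro: 94; S1 reads c0=94 → after 2×micro: 2; S2 reads c1=2 → after 1×micro: 0 ⇒ (c0=94, c1=2, c2=0)

first divergence at macro-step: 1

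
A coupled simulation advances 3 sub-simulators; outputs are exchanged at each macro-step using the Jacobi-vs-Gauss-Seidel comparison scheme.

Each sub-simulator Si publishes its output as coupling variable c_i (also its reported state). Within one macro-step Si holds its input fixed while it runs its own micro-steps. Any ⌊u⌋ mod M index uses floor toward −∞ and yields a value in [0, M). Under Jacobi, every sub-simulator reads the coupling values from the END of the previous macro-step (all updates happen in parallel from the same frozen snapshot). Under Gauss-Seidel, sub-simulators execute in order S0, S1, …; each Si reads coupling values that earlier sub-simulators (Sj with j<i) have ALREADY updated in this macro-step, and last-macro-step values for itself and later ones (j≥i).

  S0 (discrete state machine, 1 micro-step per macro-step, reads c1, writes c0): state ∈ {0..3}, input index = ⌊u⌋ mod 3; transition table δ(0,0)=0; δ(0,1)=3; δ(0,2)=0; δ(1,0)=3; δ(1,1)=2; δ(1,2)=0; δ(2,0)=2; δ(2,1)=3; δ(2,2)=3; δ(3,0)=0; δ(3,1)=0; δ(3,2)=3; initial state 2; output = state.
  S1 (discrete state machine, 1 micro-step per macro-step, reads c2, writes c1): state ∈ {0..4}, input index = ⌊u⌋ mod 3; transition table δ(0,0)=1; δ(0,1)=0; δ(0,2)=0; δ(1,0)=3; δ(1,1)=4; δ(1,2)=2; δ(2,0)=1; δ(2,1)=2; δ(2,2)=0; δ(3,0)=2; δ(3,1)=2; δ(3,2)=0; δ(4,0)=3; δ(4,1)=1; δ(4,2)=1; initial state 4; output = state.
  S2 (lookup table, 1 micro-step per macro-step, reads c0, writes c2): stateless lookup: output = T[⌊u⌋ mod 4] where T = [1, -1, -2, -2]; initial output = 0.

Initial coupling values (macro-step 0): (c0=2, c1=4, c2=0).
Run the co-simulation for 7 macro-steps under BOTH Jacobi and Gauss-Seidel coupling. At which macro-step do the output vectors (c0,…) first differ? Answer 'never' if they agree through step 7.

[Jacobi] macro 1: S0 reads c1=4 → after 1×micro: 3; S1 reads c2=0 → after 1×micro: 3; S2 reads c0=2 → after 1×micro: -2 ⇒ (c0=3, c1=3, c2=-2)
[Jacobi] macro 2: S0 reads c1=3 → after 1×micro: 0; S1 reads c2=-2 → after 1×micro: 2; S2 reads c0=3 → after 1×micro: -2 ⇒ (c0=0, c1=2, c2=-2)
[Jacobi] macro 3: S0 reads c1=2 → after 1×micro: 0; S1 reads c2=-2 → after 1×micro: 2; S2 reads c0=0 → after 1×micro: 1 ⇒ (c0=0, c1=2, c2=1)
[Jacobi] macro 4: S0 reads c1=2 → after 1×micro: 0; S1 reads c2=1 → after 1×micro: 2; S2 reads c0=0 → after 1×micro: 1 ⇒ (c0=0, c1=2, c2=1)
[Jacobi] macro 5: S0 reads c1=2 → after 1×micro: 0; S1 reads c2=1 → after 1×micro: 2; S2 reads c0=0 → after 1×micro: 1 ⇒ (c0=0, c1=2, c2=1)
[Jacobi] macro 6: S0 reads c1=2 → after 1×micro: 0; S1 reads c2=1 → after 1×micro: 2; S2 reads c0=0 → after 1×micro: 1 ⇒ (c0=0, c1=2, c2=1)
[Jacobi] macro 7: S0 reads c1=2 → after 1×micro: 0; S1 reads c2=1 → after 1×micro: 2; S2 reads c0=0 → after 1×micro: 1 ⇒ (c0=0, c1=2, c2=1)
[Gauss-Seidel] macro 1: S0 reads c1=4 → after 1×micro: 3; S1 reads c2=0 → after 1×micro: 3; S2 reads c0=3 → after 1×micro: -2 ⇒ (c0=3, c1=3, c2=-2)
[Gauss-Seidel] macro 2: S0 reads c1=3 → after 1×micro: 0; S1 reads c2=-2 → after 1×micro: 2; S2 reads c0=0 → after 1×micro: 1 ⇒ (c0=0, c1=2, c2=1)
[Gauss-Seidel] macro 3: S0 reads c1=2 → after 1×micro: 0; S1 reads c2=1 → after 1×micro: 2; S2 reads c0=0 → after 1×micro: 1 ⇒ (c0=0, c1=2, c2=1)
[Gauss-Seidel] macro 4: S0 reads c1=2 → after 1×micro: 0; S1 reads c2=1 → after 1×micro: 2; S2 reads c0=0 → after 1×micro: 1 ⇒ (c0=0, c1=2, c2=1)
[Gauss-Seidel] macro 5: S0 reads c1=2 → after 1×micro: 0; S1 reads c2=1 → after 1×micro: 2; S2 reads c0=0 → after 1×micro: 1 ⇒ (c0=0, c1=2, c2=1)
[Gauss-Seidel] macro 6: S0 reads c1=2 → after 1×micro: 0; S1 reads c2=1 → after 1×micro: 2; S2 reads c0=0 → after 1×micro: 1 ⇒ (c0=0, c1=2, c2=1)
[Gauss-Seidel] macro 7: S0 reads c1=2 → after 1×micro: 0; S1 reads c2=1 → after 1×micro: 2; S2 reads c0=0 → after 1×micro: 1 ⇒ (c0=0, c1=2, c2=1)

first divergence at macro-step: 2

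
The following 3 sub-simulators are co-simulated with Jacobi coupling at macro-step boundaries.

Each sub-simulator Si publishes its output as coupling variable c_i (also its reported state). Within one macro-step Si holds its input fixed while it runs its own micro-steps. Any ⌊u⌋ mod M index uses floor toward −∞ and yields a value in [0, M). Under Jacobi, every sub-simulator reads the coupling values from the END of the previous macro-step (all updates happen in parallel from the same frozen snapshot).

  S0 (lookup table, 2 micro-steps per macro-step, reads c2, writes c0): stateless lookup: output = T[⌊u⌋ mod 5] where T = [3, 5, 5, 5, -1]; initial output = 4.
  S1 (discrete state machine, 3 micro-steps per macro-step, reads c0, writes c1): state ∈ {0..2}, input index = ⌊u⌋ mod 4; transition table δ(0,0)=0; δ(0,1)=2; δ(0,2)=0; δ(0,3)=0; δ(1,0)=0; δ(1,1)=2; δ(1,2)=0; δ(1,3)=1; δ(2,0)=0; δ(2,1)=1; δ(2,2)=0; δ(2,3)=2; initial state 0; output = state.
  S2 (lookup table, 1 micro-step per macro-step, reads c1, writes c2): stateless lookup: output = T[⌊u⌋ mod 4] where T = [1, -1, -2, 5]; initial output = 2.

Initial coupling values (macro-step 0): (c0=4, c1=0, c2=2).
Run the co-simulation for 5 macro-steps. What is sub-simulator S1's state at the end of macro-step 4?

macro 1: S0 reads c2=2 → after 2×micro: 5; S1 reads c0=4 → after 3×micro: 0; S2 reads c1=0 → after 1×micro: 1 ⇒ (c0=5, c1=0, c2=1)
macro 2: S0 reads c2=1 → after 2×micro: 5; S1 reads c0=5 → after 3×micro: 2; S2 reads c1=0 → after 1×micro: 1 ⇒ (c0=5, c1=2, c2=1)
macro 3: S0 reads c2=1 → after 2×micro: 5; S1 reads c0=5 → after 3×micro: 1; S2 reads c1=2 → after 1×micro: -2 ⇒ (c0=5, c1=1, c2=-2)
macro 4: S0 reads c2=-2 → after 2×micro: 5; S1 reads c0=5 → after 3×micro: 2; S2 reads c1=1 → after 1×micro: -1 ⇒ (c0=5, c1=2, c2=-1)
macro 5: S0 reads c2=-1 → after 2×micro: -1; S1 reads c0=5 → after 3×micro: 1; S2 reads c1=2 → after 1×micro: -2 ⇒ (c0=-1, c1=1, c2=-2)

S1 state at macro-step 4 = 2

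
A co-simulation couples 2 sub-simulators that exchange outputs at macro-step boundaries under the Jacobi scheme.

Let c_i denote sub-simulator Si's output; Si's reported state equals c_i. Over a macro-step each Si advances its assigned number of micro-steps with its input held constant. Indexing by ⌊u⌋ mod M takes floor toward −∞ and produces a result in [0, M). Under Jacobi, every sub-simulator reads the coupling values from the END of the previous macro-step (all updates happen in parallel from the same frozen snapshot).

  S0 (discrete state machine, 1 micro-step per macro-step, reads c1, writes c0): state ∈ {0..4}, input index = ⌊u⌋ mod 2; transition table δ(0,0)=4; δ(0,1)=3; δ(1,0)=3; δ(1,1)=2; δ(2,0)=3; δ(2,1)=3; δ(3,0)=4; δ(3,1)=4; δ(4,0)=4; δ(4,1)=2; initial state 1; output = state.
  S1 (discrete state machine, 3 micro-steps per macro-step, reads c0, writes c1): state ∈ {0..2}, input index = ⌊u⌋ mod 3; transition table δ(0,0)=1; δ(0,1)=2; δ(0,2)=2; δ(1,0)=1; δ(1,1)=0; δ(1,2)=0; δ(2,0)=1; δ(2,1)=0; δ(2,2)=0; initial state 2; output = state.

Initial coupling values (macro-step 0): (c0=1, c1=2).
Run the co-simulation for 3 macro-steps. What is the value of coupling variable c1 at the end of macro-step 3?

c1 at macro-step 3 = 0

macro 1: S0 reads c1=2 → after 1×micro: 3; S1 reads c0=1 → after 3×micro: 0 ⇒ (c0=3, c1=0)
macro 2: S0 reads c1=0 → after 1×micro: 4; S1 reads c0=3 → after 3×micro: 1 ⇒ (c0=4, c1=1)
macro 3: S0 reads c1=1 → after 1×micro: 2; S1 reads c0=4 → after 3×micro: 0 ⇒ (c0=2, c1=0)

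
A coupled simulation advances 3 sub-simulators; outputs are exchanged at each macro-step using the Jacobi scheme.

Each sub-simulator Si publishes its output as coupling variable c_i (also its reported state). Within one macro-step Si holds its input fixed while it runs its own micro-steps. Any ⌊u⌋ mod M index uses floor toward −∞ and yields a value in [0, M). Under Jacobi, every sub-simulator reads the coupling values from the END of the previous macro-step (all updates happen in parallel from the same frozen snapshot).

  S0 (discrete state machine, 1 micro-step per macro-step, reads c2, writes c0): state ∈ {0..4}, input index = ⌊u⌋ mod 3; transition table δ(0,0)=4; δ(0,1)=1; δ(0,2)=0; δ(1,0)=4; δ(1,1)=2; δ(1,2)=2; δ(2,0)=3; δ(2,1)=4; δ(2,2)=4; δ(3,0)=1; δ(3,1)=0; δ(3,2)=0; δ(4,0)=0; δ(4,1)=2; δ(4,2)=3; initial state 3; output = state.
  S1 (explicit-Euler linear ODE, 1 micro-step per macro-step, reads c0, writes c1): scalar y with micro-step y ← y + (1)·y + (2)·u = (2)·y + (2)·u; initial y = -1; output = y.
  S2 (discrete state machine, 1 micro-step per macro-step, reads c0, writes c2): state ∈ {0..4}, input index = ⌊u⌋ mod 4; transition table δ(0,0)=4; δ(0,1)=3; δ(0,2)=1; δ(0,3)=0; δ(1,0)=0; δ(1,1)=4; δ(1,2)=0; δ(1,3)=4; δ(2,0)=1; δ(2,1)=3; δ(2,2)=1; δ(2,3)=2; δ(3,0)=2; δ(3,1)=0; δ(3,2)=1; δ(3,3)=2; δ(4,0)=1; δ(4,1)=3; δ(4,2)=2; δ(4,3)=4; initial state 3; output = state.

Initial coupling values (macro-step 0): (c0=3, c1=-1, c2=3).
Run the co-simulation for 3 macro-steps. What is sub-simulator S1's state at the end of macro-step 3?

macro 1: S0 reads c2=3 → after 1×micro: 1; S1 reads c0=3 → after 1×micro: 4; S2 reads c0=3 → after 1×micro: 2 ⇒ (c0=1, c1=4, c2=2)
macro 2: S0 reads c2=2 → after 1×micro: 2; S1 reads c0=1 → after 1×micro: 10; S2 reads c0=1 → after 1×micro: 3 ⇒ (c0=2, c1=10, c2=3)
macro 3: S0 reads c2=3 → after 1×micro: 3; S1 reads c0=2 → after 1×micro: 24; S2 reads c0=2 → after 1×micro: 1 ⇒ (c0=3, c1=24, c2=1)

S1 state at macro-step 3 = 24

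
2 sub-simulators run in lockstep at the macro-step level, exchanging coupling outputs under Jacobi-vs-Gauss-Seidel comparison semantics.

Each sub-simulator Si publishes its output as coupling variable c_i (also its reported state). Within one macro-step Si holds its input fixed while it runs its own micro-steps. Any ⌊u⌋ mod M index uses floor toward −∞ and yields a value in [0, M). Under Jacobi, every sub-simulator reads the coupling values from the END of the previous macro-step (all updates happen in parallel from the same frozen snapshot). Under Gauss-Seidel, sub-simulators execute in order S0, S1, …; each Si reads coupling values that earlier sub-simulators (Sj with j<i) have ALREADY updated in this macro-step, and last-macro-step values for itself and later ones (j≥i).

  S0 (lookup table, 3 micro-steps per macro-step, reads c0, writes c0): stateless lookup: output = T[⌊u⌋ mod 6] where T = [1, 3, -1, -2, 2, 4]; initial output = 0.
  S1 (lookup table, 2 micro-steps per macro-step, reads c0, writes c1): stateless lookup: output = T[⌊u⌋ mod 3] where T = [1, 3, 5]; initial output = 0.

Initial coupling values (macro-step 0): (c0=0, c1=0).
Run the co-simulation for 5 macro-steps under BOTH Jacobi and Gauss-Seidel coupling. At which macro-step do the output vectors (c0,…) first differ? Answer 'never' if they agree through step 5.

first divergence at macro-step: 1

[Jacobi] macro 1: S0 reads c0=0 → after 3×micro: 1; S1 reads c0=0 → after 2×micro: 1 ⇒ (c0=1, c1=1)
[Jacobi] macro 2: S0 reads c0=1 → after 3×micro: 3; S1 reads c0=1 → after 2×micro: 3 ⇒ (c0=3, c1=3)
[Jacobi] macro 3: S0 reads c0=3 → after 3×micro: -2; S1 reads c0=3 → after 2×micro: 1 ⇒ (c0=-2, c1=1)
[Jacobi] macro 4: S0 reads c0=-2 → after 3×micro: 2; S1 reads c0=-2 → after 2×micro: 3 ⇒ (c0=2, c1=3)
[Jacobi] macro 5: S0 reads c0=2 → after 3×micro: -1; S1 reads c0=2 → after 2×micro: 5 ⇒ (c0=-1, c1=5)
[Gauss-Seidel] macro 1: S0 reads c0=0 → after 3×micro: 1; S1 reads c0=1 → after 2×micro: 3 ⇒ (c0=1, c1=3)
[Gauss-Seidel] macro 2: S0 reads c0=1 → after 3×micro: 3; S1 reads c0=3 → after 2×micro: 1 ⇒ (c0=3, c1=1)
[Gauss-Seidel] macro 3: S0 reads c0=3 → after 3×micro: -2; S1 reads c0=-2 → after 2×micro: 3 ⇒ (c0=-2, c1=3)
[Gauss-Seidel] macro 4: S0 reads c0=-2 → after 3×micro: 2; S1 reads c0=2 → after 2×micro: 5 ⇒ (c0=2, c1=5)
[Gauss-Seidel] macro 5: S0 reads c0=2 → after 3×micro: -1; S1 reads c0=-1 → after 2×micro: 5 ⇒ (c0=-1, c1=5)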